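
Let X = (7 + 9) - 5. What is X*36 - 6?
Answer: 390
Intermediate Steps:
X = 11 (X = 16 - 5 = 11)
X*36 - 6 = 11*36 - 6 = 396 - 6 = 390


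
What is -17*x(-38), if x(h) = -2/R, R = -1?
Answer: -34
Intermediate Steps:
x(h) = 2 (x(h) = -2/(-1) = -2*(-1) = 2)
-17*x(-38) = -17*2 = -34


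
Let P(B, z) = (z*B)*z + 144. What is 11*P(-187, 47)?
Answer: -4542329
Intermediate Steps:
P(B, z) = 144 + B*z² (P(B, z) = (B*z)*z + 144 = B*z² + 144 = 144 + B*z²)
11*P(-187, 47) = 11*(144 - 187*47²) = 11*(144 - 187*2209) = 11*(144 - 413083) = 11*(-412939) = -4542329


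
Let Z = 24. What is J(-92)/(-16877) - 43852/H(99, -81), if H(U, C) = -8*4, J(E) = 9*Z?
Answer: 185020823/135016 ≈ 1370.4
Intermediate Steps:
J(E) = 216 (J(E) = 9*24 = 216)
H(U, C) = -32
J(-92)/(-16877) - 43852/H(99, -81) = 216/(-16877) - 43852/(-32) = 216*(-1/16877) - 43852*(-1/32) = -216/16877 + 10963/8 = 185020823/135016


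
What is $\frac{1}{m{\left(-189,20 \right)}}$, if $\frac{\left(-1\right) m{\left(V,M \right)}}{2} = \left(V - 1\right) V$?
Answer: $- \frac{1}{71820} \approx -1.3924 \cdot 10^{-5}$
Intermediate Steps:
$m{\left(V,M \right)} = - 2 V \left(-1 + V\right)$ ($m{\left(V,M \right)} = - 2 \left(V - 1\right) V = - 2 \left(-1 + V\right) V = - 2 V \left(-1 + V\right)$)
$\frac{1}{m{\left(-189,20 \right)}} = \frac{1}{2 \left(-189\right) \left(1 - -189\right)} = \frac{1}{2 \left(-189\right) \left(1 + 189\right)} = \frac{1}{2 \left(-189\right) 190} = \frac{1}{-71820} = - \frac{1}{71820}$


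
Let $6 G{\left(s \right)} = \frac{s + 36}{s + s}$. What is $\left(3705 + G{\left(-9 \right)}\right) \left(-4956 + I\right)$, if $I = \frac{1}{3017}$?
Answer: $- \frac{31653915367}{1724} \approx -1.8361 \cdot 10^{7}$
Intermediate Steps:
$G{\left(s \right)} = \frac{36 + s}{12 s}$ ($G{\left(s \right)} = \frac{\left(s + 36\right) \frac{1}{s + s}}{6} = \frac{\left(36 + s\right) \frac{1}{2 s}}{6} = \frac{\frac{1}{2} \frac{1}{s} \left(36 + s\right)}{6} = \frac{36 + s}{12 s}$)
$I = \frac{1}{3017} \approx 0.00033145$
$\left(3705 + G{\left(-9 \right)}\right) \left(-4956 + I\right) = \left(3705 + \frac{36 - 9}{12 \left(-9\right)}\right) \left(-4956 + \frac{1}{3017}\right) = \left(3705 + \frac{1}{12} \left(- \frac{1}{9}\right) 27\right) \left(- \frac{14952251}{3017}\right) = \left(3705 - \frac{1}{4}\right) \left(- \frac{14952251}{3017}\right) = \frac{14819}{4} \left(- \frac{14952251}{3017}\right) = - \frac{31653915367}{1724}$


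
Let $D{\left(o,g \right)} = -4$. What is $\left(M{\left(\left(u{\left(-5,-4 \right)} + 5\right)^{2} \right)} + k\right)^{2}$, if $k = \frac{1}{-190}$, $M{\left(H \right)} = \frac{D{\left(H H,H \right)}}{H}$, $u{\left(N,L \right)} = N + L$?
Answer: $\frac{9409}{144400} \approx 0.065159$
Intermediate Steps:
$u{\left(N,L \right)} = L + N$
$M{\left(H \right)} = - \frac{4}{H}$
$k = - \frac{1}{190} \approx -0.0052632$
$\left(M{\left(\left(u{\left(-5,-4 \right)} + 5\right)^{2} \right)} + k\right)^{2} = \left(- \frac{4}{\left(\left(-4 - 5\right) + 5\right)^{2}} - \frac{1}{190}\right)^{2} = \left(- \frac{4}{\left(-9 + 5\right)^{2}} - \frac{1}{190}\right)^{2} = \left(- \frac{4}{\left(-4\right)^{2}} - \frac{1}{190}\right)^{2} = \left(- \frac{4}{16} - \frac{1}{190}\right)^{2} = \left(\left(-4\right) \frac{1}{16} - \frac{1}{190}\right)^{2} = \left(- \frac{1}{4} - \frac{1}{190}\right)^{2} = \left(- \frac{97}{380}\right)^{2} = \frac{9409}{144400}$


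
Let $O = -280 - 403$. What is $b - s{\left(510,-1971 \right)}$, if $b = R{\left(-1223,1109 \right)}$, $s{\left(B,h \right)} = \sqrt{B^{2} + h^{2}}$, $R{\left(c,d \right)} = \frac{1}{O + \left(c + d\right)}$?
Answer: $- \frac{1}{797} - 3 \sqrt{460549} \approx -2035.9$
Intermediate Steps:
$O = -683$ ($O = -280 - 403 = -683$)
$R{\left(c,d \right)} = \frac{1}{-683 + c + d}$ ($R{\left(c,d \right)} = \frac{1}{-683 + \left(c + d\right)} = \frac{1}{-683 + c + d}$)
$b = - \frac{1}{797}$ ($b = \frac{1}{-683 - 1223 + 1109} = \frac{1}{-797} = - \frac{1}{797} \approx -0.0012547$)
$b - s{\left(510,-1971 \right)} = - \frac{1}{797} - \sqrt{510^{2} + \left(-1971\right)^{2}} = - \frac{1}{797} - \sqrt{260100 + 3884841} = - \frac{1}{797} - \sqrt{4144941} = - \frac{1}{797} - 3 \sqrt{460549}$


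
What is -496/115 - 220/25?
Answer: -1508/115 ≈ -13.113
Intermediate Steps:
-496/115 - 220/25 = -496*1/115 - 220*1/25 = -496/115 - 44/5 = -1508/115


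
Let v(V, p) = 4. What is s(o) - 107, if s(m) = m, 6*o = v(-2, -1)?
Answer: -319/3 ≈ -106.33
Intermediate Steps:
o = 2/3 (o = (1/6)*4 = 2/3 ≈ 0.66667)
s(o) - 107 = 2/3 - 107 = -319/3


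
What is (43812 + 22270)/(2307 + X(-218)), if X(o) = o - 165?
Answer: 893/26 ≈ 34.346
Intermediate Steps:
X(o) = -165 + o
(43812 + 22270)/(2307 + X(-218)) = (43812 + 22270)/(2307 + (-165 - 218)) = 66082/(2307 - 383) = 66082/1924 = 66082*(1/1924) = 893/26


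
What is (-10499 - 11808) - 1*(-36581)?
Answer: 14274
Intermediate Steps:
(-10499 - 11808) - 1*(-36581) = -22307 + 36581 = 14274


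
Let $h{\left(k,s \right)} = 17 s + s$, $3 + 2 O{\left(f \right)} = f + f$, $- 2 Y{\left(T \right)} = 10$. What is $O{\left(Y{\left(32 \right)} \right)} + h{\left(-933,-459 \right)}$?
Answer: $- \frac{16537}{2} \approx -8268.5$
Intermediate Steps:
$Y{\left(T \right)} = -5$ ($Y{\left(T \right)} = \left(- \frac{1}{2}\right) 10 = -5$)
$O{\left(f \right)} = - \frac{3}{2} + f$ ($O{\left(f \right)} = - \frac{3}{2} + \frac{f + f}{2} = - \frac{3}{2} + \frac{2 f}{2} = - \frac{3}{2} + f$)
$h{\left(k,s \right)} = 18 s$
$O{\left(Y{\left(32 \right)} \right)} + h{\left(-933,-459 \right)} = \left(- \frac{3}{2} - 5\right) + 18 \left(-459\right) = - \frac{13}{2} - 8262 = - \frac{16537}{2}$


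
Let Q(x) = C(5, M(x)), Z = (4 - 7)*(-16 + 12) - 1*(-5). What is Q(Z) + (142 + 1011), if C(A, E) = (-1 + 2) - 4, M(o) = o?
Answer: 1150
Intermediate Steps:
Z = 17 (Z = -3*(-4) + 5 = 12 + 5 = 17)
C(A, E) = -3 (C(A, E) = 1 - 4 = -3)
Q(x) = -3
Q(Z) + (142 + 1011) = -3 + (142 + 1011) = -3 + 1153 = 1150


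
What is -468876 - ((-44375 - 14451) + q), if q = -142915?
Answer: -267135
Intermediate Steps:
-468876 - ((-44375 - 14451) + q) = -468876 - ((-44375 - 14451) - 142915) = -468876 - (-58826 - 142915) = -468876 - 1*(-201741) = -468876 + 201741 = -267135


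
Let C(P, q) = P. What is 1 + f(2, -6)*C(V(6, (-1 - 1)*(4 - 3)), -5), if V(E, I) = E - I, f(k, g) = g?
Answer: -47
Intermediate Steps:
1 + f(2, -6)*C(V(6, (-1 - 1)*(4 - 3)), -5) = 1 - 6*(6 - (-1 - 1)*(4 - 3)) = 1 - 6*(6 - (-2)) = 1 - 6*(6 - 1*(-2)) = 1 - 6*(6 + 2) = 1 - 6*8 = 1 - 48 = -47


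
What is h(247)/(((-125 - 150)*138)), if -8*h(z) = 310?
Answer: 31/30360 ≈ 0.0010211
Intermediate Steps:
h(z) = -155/4 (h(z) = -⅛*310 = -155/4)
h(247)/(((-125 - 150)*138)) = -155*1/(138*(-125 - 150))/4 = -155/(4*((-275*138))) = -155/4/(-37950) = -155/4*(-1/37950) = 31/30360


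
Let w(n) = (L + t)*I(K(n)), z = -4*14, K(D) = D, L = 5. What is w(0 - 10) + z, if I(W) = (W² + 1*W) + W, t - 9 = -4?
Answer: 744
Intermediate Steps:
t = 5 (t = 9 - 4 = 5)
I(W) = W² + 2*W (I(W) = (W² + W) + W = (W + W²) + W = W² + 2*W)
z = -56
w(n) = 10*n*(2 + n) (w(n) = (5 + 5)*(n*(2 + n)) = 10*(n*(2 + n)) = 10*n*(2 + n))
w(0 - 10) + z = 10*(0 - 10)*(2 + (0 - 10)) - 56 = 10*(-10)*(2 - 10) - 56 = 10*(-10)*(-8) - 56 = 800 - 56 = 744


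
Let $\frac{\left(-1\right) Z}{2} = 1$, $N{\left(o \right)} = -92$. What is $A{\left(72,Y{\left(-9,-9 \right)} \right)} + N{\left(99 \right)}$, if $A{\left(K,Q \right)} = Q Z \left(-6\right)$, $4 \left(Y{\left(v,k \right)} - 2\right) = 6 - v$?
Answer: $-23$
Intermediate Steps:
$Y{\left(v,k \right)} = \frac{7}{2} - \frac{v}{4}$ ($Y{\left(v,k \right)} = 2 + \frac{6 - v}{4} = 2 - \left(- \frac{3}{2} + \frac{v}{4}\right) = \frac{7}{2} - \frac{v}{4}$)
$Z = -2$ ($Z = \left(-2\right) 1 = -2$)
$A{\left(K,Q \right)} = 12 Q$ ($A{\left(K,Q \right)} = Q \left(-2\right) \left(-6\right) = - 2 Q \left(-6\right) = 12 Q$)
$A{\left(72,Y{\left(-9,-9 \right)} \right)} + N{\left(99 \right)} = 12 \left(\frac{7}{2} - - \frac{9}{4}\right) - 92 = 12 \left(\frac{7}{2} + \frac{9}{4}\right) - 92 = 12 \cdot \frac{23}{4} - 92 = 69 - 92 = -23$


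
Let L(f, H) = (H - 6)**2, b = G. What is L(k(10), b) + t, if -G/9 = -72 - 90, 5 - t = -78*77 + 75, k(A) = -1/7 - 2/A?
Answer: 2114240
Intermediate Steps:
k(A) = -1/7 - 2/A (k(A) = -1*1/7 - 2/A = -1/7 - 2/A)
t = 5936 (t = 5 - (-78*77 + 75) = 5 - (-6006 + 75) = 5 - 1*(-5931) = 5 + 5931 = 5936)
G = 1458 (G = -9*(-72 - 90) = -9*(-162) = 1458)
b = 1458
L(f, H) = (-6 + H)**2
L(k(10), b) + t = (-6 + 1458)**2 + 5936 = 1452**2 + 5936 = 2108304 + 5936 = 2114240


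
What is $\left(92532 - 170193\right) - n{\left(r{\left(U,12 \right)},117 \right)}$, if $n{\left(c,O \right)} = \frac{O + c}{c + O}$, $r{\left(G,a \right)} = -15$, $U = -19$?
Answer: $-77662$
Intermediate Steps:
$n{\left(c,O \right)} = 1$ ($n{\left(c,O \right)} = \frac{O + c}{O + c} = 1$)
$\left(92532 - 170193\right) - n{\left(r{\left(U,12 \right)},117 \right)} = \left(92532 - 170193\right) - 1 = -77661 - 1 = -77662$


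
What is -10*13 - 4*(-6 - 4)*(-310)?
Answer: -12530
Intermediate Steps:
-10*13 - 4*(-6 - 4)*(-310) = -130 - 4*(-10)*(-310) = -130 + 40*(-310) = -130 - 12400 = -12530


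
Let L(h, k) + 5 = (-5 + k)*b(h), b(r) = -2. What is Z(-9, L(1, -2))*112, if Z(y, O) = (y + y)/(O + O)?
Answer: -112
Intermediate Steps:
L(h, k) = 5 - 2*k (L(h, k) = -5 + (-5 + k)*(-2) = -5 + (10 - 2*k) = 5 - 2*k)
Z(y, O) = y/O (Z(y, O) = (2*y)/((2*O)) = (2*y)*(1/(2*O)) = y/O)
Z(-9, L(1, -2))*112 = -9/(5 - 2*(-2))*112 = -9/(5 + 4)*112 = -9/9*112 = -9*1/9*112 = -1*112 = -112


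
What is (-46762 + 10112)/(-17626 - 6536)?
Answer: 18325/12081 ≈ 1.5168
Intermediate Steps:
(-46762 + 10112)/(-17626 - 6536) = -36650/(-24162) = -36650*(-1/24162) = 18325/12081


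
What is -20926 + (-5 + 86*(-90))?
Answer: -28671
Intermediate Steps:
-20926 + (-5 + 86*(-90)) = -20926 + (-5 - 7740) = -20926 - 7745 = -28671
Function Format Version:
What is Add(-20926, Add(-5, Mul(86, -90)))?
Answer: -28671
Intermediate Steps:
Add(-20926, Add(-5, Mul(86, -90))) = Add(-20926, Add(-5, -7740)) = Add(-20926, -7745) = -28671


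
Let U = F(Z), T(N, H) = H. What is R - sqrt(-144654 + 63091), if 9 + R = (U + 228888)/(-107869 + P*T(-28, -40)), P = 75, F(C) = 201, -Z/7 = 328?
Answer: -1226910/110869 - I*sqrt(81563) ≈ -11.066 - 285.59*I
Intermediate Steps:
Z = -2296 (Z = -7*328 = -2296)
U = 201
R = -1226910/110869 (R = -9 + (201 + 228888)/(-107869 + 75*(-40)) = -9 + 229089/(-107869 - 3000) = -9 + 229089/(-110869) = -9 + 229089*(-1/110869) = -9 - 229089/110869 = -1226910/110869 ≈ -11.066)
R - sqrt(-144654 + 63091) = -1226910/110869 - sqrt(-144654 + 63091) = -1226910/110869 - sqrt(-81563) = -1226910/110869 - I*sqrt(81563)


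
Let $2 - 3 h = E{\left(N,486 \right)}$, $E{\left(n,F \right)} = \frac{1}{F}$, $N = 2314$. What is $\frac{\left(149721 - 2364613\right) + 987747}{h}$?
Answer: $- \frac{1789177410}{971} \approx -1.8426 \cdot 10^{6}$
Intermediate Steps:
$h = \frac{971}{1458}$ ($h = \frac{2}{3} - \frac{1}{3 \cdot 486} = \frac{2}{3} - \frac{1}{1458} = \frac{971}{1458} \approx 0.66598$)
$\frac{\left(149721 - 2364613\right) + 987747}{h} = \frac{\left(149721 - 2364613\right) + 987747}{\frac{971}{1458}} = \left(\left(149721 - 2364613\right) + 987747\right) \frac{1458}{971} = \left(-2214892 + 987747\right) \frac{1458}{971} = \left(-1227145\right) \frac{1458}{971} = - \frac{1789177410}{971}$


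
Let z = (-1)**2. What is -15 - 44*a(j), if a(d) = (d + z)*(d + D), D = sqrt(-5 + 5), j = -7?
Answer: -1863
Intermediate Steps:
D = 0 (D = sqrt(0) = 0)
z = 1
a(d) = d*(1 + d) (a(d) = (d + 1)*(d + 0) = (1 + d)*d = d*(1 + d))
-15 - 44*a(j) = -15 - (-308)*(1 - 7) = -15 - (-308)*(-6) = -15 - 44*42 = -15 - 1848 = -1863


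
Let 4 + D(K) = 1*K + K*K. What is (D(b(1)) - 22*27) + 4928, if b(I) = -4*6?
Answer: 4882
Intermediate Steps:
b(I) = -24
D(K) = -4 + K + K**2 (D(K) = -4 + (1*K + K*K) = -4 + (K + K**2) = -4 + K + K**2)
(D(b(1)) - 22*27) + 4928 = ((-4 - 24 + (-24)**2) - 22*27) + 4928 = ((-4 - 24 + 576) - 594) + 4928 = (548 - 594) + 4928 = -46 + 4928 = 4882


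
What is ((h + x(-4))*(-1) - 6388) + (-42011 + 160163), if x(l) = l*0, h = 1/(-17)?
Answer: 1899989/17 ≈ 1.1176e+5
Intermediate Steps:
h = -1/17 ≈ -0.058824
x(l) = 0
((h + x(-4))*(-1) - 6388) + (-42011 + 160163) = ((-1/17 + 0)*(-1) - 6388) + (-42011 + 160163) = (-1/17*(-1) - 6388) + 118152 = (1/17 - 6388) + 118152 = -108595/17 + 118152 = 1899989/17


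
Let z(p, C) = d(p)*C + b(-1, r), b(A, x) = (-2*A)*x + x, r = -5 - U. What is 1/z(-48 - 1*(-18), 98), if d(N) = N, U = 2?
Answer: -1/2961 ≈ -0.00033772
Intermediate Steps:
r = -7 (r = -5 - 1*2 = -5 - 2 = -7)
b(A, x) = x - 2*A*x (b(A, x) = -2*A*x + x = x - 2*A*x)
z(p, C) = -21 + C*p (z(p, C) = p*C - 7*(1 - 2*(-1)) = C*p - 7*(1 + 2) = C*p - 7*3 = C*p - 21 = -21 + C*p)
1/z(-48 - 1*(-18), 98) = 1/(-21 + 98*(-48 - 1*(-18))) = 1/(-21 + 98*(-48 + 18)) = 1/(-21 + 98*(-30)) = 1/(-21 - 2940) = 1/(-2961) = -1/2961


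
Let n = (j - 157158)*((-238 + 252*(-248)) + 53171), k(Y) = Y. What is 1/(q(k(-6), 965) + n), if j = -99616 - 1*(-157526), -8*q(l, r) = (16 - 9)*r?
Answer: 8/7592862237 ≈ 1.0536e-9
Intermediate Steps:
q(l, r) = -7*r/8 (q(l, r) = -(16 - 9)*r/8 = -7*r/8)
j = 57910 (j = -99616 + 157526 = 57910)
n = 949108624 (n = (57910 - 157158)*((-238 + 252*(-248)) + 53171) = -99248*((-238 - 62496) + 53171) = -99248*(-62734 + 53171) = -99248*(-9563) = 949108624)
1/(q(k(-6), 965) + n) = 1/(-7/8*965 + 949108624) = 1/(-6755/8 + 949108624) = 1/(7592862237/8) = 8/7592862237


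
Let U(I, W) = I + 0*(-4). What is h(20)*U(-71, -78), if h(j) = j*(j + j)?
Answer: -56800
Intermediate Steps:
U(I, W) = I (U(I, W) = I + 0 = I)
h(j) = 2*j² (h(j) = j*(2*j) = 2*j²)
h(20)*U(-71, -78) = (2*20²)*(-71) = (2*400)*(-71) = 800*(-71) = -56800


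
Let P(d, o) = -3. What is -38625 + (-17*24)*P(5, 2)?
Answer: -37401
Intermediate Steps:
-38625 + (-17*24)*P(5, 2) = -38625 - 17*24*(-3) = -38625 - 408*(-3) = -38625 + 1224 = -37401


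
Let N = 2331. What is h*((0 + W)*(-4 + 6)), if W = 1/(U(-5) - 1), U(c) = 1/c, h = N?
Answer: -3885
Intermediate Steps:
h = 2331
W = -⅚ (W = 1/(1/(-5) - 1) = 1/(-⅕ - 1) = 1/(-6/5) = -⅚ ≈ -0.83333)
h*((0 + W)*(-4 + 6)) = 2331*((0 - ⅚)*(-4 + 6)) = 2331*(-⅚*2) = 2331*(-5/3) = -3885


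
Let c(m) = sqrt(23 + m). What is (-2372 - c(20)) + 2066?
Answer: -306 - sqrt(43) ≈ -312.56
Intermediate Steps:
(-2372 - c(20)) + 2066 = (-2372 - sqrt(23 + 20)) + 2066 = (-2372 - sqrt(43)) + 2066 = -306 - sqrt(43)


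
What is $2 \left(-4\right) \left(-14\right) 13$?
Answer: $1456$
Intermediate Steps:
$2 \left(-4\right) \left(-14\right) 13 = \left(-8\right) \left(-14\right) 13 = 112 \cdot 13 = 1456$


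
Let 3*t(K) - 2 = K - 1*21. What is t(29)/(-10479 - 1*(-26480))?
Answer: 10/48003 ≈ 0.00020832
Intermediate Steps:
t(K) = -19/3 + K/3 (t(K) = ⅔ + (K - 1*21)/3 = ⅔ + (K - 21)/3 = ⅔ + (-21 + K)/3 = ⅔ + (-7 + K/3) = -19/3 + K/3)
t(29)/(-10479 - 1*(-26480)) = (-19/3 + (⅓)*29)/(-10479 - 1*(-26480)) = (-19/3 + 29/3)/(-10479 + 26480) = (10/3)/16001 = (10/3)*(1/16001) = 10/48003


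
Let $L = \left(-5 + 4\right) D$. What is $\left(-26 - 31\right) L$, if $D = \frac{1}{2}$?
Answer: $\frac{57}{2} \approx 28.5$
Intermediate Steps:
$D = \frac{1}{2} \approx 0.5$
$L = - \frac{1}{2}$ ($L = \left(-5 + 4\right) \frac{1}{2} = \left(-1\right) \frac{1}{2} = - \frac{1}{2} \approx -0.5$)
$\left(-26 - 31\right) L = \left(-26 - 31\right) \left(- \frac{1}{2}\right) = \left(-57\right) \left(- \frac{1}{2}\right) = \frac{57}{2}$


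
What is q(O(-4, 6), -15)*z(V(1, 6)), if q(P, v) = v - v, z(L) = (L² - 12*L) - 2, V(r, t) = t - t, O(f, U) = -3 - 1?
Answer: 0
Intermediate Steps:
O(f, U) = -4
V(r, t) = 0
z(L) = -2 + L² - 12*L
q(P, v) = 0
q(O(-4, 6), -15)*z(V(1, 6)) = 0*(-2 + 0² - 12*0) = 0*(-2 + 0 + 0) = 0*(-2) = 0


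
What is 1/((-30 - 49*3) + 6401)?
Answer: 1/6224 ≈ 0.00016067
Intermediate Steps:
1/((-30 - 49*3) + 6401) = 1/((-30 - 147) + 6401) = 1/(-177 + 6401) = 1/6224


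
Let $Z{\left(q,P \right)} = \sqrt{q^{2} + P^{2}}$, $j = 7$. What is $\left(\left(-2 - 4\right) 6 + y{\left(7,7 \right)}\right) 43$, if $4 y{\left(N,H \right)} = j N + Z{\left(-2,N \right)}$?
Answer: $- \frac{4085}{4} + \frac{43 \sqrt{53}}{4} \approx -942.99$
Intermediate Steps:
$Z{\left(q,P \right)} = \sqrt{P^{2} + q^{2}}$
$y{\left(N,H \right)} = \frac{\sqrt{4 + N^{2}}}{4} + \frac{7 N}{4}$ ($y{\left(N,H \right)} = \frac{7 N + \sqrt{N^{2} + \left(-2\right)^{2}}}{4} = \frac{7 N + \sqrt{N^{2} + 4}}{4} = \frac{7 N + \sqrt{4 + N^{2}}}{4} = \frac{\sqrt{4 + N^{2}} + 7 N}{4} = \frac{\sqrt{4 + N^{2}}}{4} + \frac{7 N}{4}$)
$\left(\left(-2 - 4\right) 6 + y{\left(7,7 \right)}\right) 43 = \left(\left(-2 - 4\right) 6 + \left(\frac{\sqrt{4 + 7^{2}}}{4} + \frac{7}{4} \cdot 7\right)\right) 43 = \left(\left(-6\right) 6 + \left(\frac{\sqrt{4 + 49}}{4} + \frac{49}{4}\right)\right) 43 = \left(-36 + \left(\frac{\sqrt{53}}{4} + \frac{49}{4}\right)\right) 43 = \left(-36 + \left(\frac{49}{4} + \frac{\sqrt{53}}{4}\right)\right) 43 = \left(- \frac{95}{4} + \frac{\sqrt{53}}{4}\right) 43 = - \frac{4085}{4} + \frac{43 \sqrt{53}}{4}$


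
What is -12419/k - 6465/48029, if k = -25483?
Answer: 431724556/1223923007 ≈ 0.35274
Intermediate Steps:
-12419/k - 6465/48029 = -12419/(-25483) - 6465/48029 = -12419*(-1/25483) - 6465*1/48029 = 12419/25483 - 6465/48029 = 431724556/1223923007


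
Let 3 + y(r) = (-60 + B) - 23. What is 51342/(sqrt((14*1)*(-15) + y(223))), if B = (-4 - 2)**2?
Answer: -25671*I*sqrt(65)/65 ≈ -3184.1*I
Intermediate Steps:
B = 36 (B = (-6)**2 = 36)
y(r) = -50 (y(r) = -3 + ((-60 + 36) - 23) = -3 + (-24 - 23) = -3 - 47 = -50)
51342/(sqrt((14*1)*(-15) + y(223))) = 51342/(sqrt((14*1)*(-15) - 50)) = 51342/(sqrt(14*(-15) - 50)) = 51342/(sqrt(-210 - 50)) = 51342/(sqrt(-260)) = 51342/((2*I*sqrt(65))) = 51342*(-I*sqrt(65)/130) = -25671*I*sqrt(65)/65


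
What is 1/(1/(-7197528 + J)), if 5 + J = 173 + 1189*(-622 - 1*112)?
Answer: -8070086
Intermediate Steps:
J = -872558 (J = -5 + (173 + 1189*(-622 - 1*112)) = -5 + (173 + 1189*(-622 - 112)) = -5 + (173 + 1189*(-734)) = -5 + (173 - 872726) = -5 - 872553 = -872558)
1/(1/(-7197528 + J)) = 1/(1/(-7197528 - 872558)) = 1/(1/(-8070086)) = 1/(-1/8070086) = -8070086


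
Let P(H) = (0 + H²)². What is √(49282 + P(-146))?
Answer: √454421138 ≈ 21317.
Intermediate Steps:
P(H) = H⁴ (P(H) = (H²)² = H⁴)
√(49282 + P(-146)) = √(49282 + (-146)⁴) = √(49282 + 454371856) = √454421138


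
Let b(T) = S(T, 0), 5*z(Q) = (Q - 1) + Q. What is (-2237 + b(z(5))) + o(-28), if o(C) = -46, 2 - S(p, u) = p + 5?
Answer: -11439/5 ≈ -2287.8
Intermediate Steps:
S(p, u) = -3 - p (S(p, u) = 2 - (p + 5) = 2 - (5 + p) = 2 + (-5 - p) = -3 - p)
z(Q) = -⅕ + 2*Q/5 (z(Q) = ((Q - 1) + Q)/5 = ((-1 + Q) + Q)/5 = (-1 + 2*Q)/5 = -⅕ + 2*Q/5)
b(T) = -3 - T
(-2237 + b(z(5))) + o(-28) = (-2237 + (-3 - (-⅕ + (⅖)*5))) - 46 = (-2237 + (-3 - (-⅕ + 2))) - 46 = (-2237 + (-3 - 1*9/5)) - 46 = (-2237 + (-3 - 9/5)) - 46 = (-2237 - 24/5) - 46 = -11209/5 - 46 = -11439/5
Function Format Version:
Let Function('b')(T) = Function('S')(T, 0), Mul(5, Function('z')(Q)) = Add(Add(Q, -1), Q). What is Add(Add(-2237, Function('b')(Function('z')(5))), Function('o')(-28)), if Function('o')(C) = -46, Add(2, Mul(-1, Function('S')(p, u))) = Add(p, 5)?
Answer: Rational(-11439, 5) ≈ -2287.8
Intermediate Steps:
Function('S')(p, u) = Add(-3, Mul(-1, p)) (Function('S')(p, u) = Add(2, Mul(-1, Add(p, 5))) = Add(2, Mul(-1, Add(5, p))) = Add(2, Add(-5, Mul(-1, p))) = Add(-3, Mul(-1, p)))
Function('z')(Q) = Add(Rational(-1, 5), Mul(Rational(2, 5), Q)) (Function('z')(Q) = Mul(Rational(1, 5), Add(Add(Q, -1), Q)) = Mul(Rational(1, 5), Add(Add(-1, Q), Q)) = Mul(Rational(1, 5), Add(-1, Mul(2, Q))) = Add(Rational(-1, 5), Mul(Rational(2, 5), Q)))
Function('b')(T) = Add(-3, Mul(-1, T))
Add(Add(-2237, Function('b')(Function('z')(5))), Function('o')(-28)) = Add(Add(-2237, Add(-3, Mul(-1, Add(Rational(-1, 5), Mul(Rational(2, 5), 5))))), -46) = Add(Add(-2237, Add(-3, Mul(-1, Add(Rational(-1, 5), 2)))), -46) = Add(Add(-2237, Add(-3, Mul(-1, Rational(9, 5)))), -46) = Add(Add(-2237, Add(-3, Rational(-9, 5))), -46) = Add(Add(-2237, Rational(-24, 5)), -46) = Add(Rational(-11209, 5), -46) = Rational(-11439, 5)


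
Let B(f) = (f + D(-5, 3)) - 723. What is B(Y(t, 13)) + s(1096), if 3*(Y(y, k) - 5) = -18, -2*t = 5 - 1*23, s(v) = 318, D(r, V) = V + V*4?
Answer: -391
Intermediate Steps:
D(r, V) = 5*V (D(r, V) = V + 4*V = 5*V)
t = 9 (t = -(5 - 1*23)/2 = -(5 - 23)/2 = -½*(-18) = 9)
Y(y, k) = -1 (Y(y, k) = 5 + (⅓)*(-18) = 5 - 6 = -1)
B(f) = -708 + f (B(f) = (f + 5*3) - 723 = (f + 15) - 723 = (15 + f) - 723 = -708 + f)
B(Y(t, 13)) + s(1096) = (-708 - 1) + 318 = -709 + 318 = -391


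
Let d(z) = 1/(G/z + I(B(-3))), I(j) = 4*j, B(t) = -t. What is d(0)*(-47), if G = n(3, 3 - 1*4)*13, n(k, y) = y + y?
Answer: 0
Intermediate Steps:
n(k, y) = 2*y
G = -26 (G = (2*(3 - 1*4))*13 = (2*(3 - 4))*13 = (2*(-1))*13 = -2*13 = -26)
d(z) = 1/(12 - 26/z) (d(z) = 1/(-26/z + 4*(-1*(-3))) = 1/(-26/z + 4*3) = 1/(-26/z + 12) = 1/(12 - 26/z))
d(0)*(-47) = ((½)*0/(-13 + 6*0))*(-47) = ((½)*0/(-13 + 0))*(-47) = ((½)*0/(-13))*(-47) = ((½)*0*(-1/13))*(-47) = 0*(-47) = 0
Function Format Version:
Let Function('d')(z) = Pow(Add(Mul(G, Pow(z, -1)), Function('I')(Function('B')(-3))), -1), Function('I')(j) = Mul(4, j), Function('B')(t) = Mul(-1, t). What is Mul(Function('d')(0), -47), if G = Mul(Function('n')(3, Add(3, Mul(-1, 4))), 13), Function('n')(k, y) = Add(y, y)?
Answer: 0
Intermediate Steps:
Function('n')(k, y) = Mul(2, y)
G = -26 (G = Mul(Mul(2, Add(3, Mul(-1, 4))), 13) = Mul(Mul(2, Add(3, -4)), 13) = Mul(Mul(2, -1), 13) = Mul(-2, 13) = -26)
Function('d')(z) = Pow(Add(12, Mul(-26, Pow(z, -1))), -1) (Function('d')(z) = Pow(Add(Mul(-26, Pow(z, -1)), Mul(4, Mul(-1, -3))), -1) = Pow(Add(Mul(-26, Pow(z, -1)), Mul(4, 3)), -1) = Pow(Add(Mul(-26, Pow(z, -1)), 12), -1) = Pow(Add(12, Mul(-26, Pow(z, -1))), -1))
Mul(Function('d')(0), -47) = Mul(Mul(Rational(1, 2), 0, Pow(Add(-13, Mul(6, 0)), -1)), -47) = Mul(Mul(Rational(1, 2), 0, Pow(Add(-13, 0), -1)), -47) = Mul(Mul(Rational(1, 2), 0, Pow(-13, -1)), -47) = Mul(Mul(Rational(1, 2), 0, Rational(-1, 13)), -47) = Mul(0, -47) = 0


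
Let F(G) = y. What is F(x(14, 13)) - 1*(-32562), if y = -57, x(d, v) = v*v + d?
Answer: 32505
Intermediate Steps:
x(d, v) = d + v**2 (x(d, v) = v**2 + d = d + v**2)
F(G) = -57
F(x(14, 13)) - 1*(-32562) = -57 - 1*(-32562) = -57 + 32562 = 32505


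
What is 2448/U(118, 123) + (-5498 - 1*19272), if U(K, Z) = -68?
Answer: -24806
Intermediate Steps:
2448/U(118, 123) + (-5498 - 1*19272) = 2448/(-68) + (-5498 - 1*19272) = 2448*(-1/68) + (-5498 - 19272) = -36 - 24770 = -24806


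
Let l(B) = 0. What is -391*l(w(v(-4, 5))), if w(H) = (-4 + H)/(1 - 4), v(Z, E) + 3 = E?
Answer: 0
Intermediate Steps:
v(Z, E) = -3 + E
w(H) = 4/3 - H/3 (w(H) = (-4 + H)/(-3) = (-4 + H)*(-⅓) = 4/3 - H/3)
-391*l(w(v(-4, 5))) = -391*0 = 0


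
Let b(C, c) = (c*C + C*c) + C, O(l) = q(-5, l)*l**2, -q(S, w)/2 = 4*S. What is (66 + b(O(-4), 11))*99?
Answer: 1463814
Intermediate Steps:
q(S, w) = -8*S
O(l) = 40*l**2 (O(l) = (-8*(-5))*l**2 = 40*l**2)
b(C, c) = C + 2*C*c (b(C, c) = (C*c + C*c) + C = 2*C*c + C = C + 2*C*c)
(66 + b(O(-4), 11))*99 = (66 + (40*(-4)**2)*(1 + 2*11))*99 = (66 + (40*16)*(1 + 22))*99 = (66 + 640*23)*99 = (66 + 14720)*99 = 14786*99 = 1463814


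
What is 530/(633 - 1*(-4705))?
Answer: 265/2669 ≈ 0.099288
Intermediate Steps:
530/(633 - 1*(-4705)) = 530/(633 + 4705) = 530/5338 = 530*(1/5338) = 265/2669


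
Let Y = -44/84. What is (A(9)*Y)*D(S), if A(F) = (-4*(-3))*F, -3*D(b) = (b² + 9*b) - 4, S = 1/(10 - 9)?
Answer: 792/7 ≈ 113.14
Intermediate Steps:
Y = -11/21 (Y = -44*1/84 = -11/21 ≈ -0.52381)
S = 1 (S = 1/1 = 1)
D(b) = 4/3 - 3*b - b²/3 (D(b) = -((b² + 9*b) - 4)/3 = -(-4 + b² + 9*b)/3 = 4/3 - 3*b - b²/3)
A(F) = 12*F
(A(9)*Y)*D(S) = ((12*9)*(-11/21))*(4/3 - 3*1 - ⅓*1²) = (108*(-11/21))*(4/3 - 3 - ⅓*1) = -396*(4/3 - 3 - ⅓)/7 = -396/7*(-2) = 792/7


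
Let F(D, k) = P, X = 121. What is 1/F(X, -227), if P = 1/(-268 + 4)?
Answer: -264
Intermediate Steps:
P = -1/264 (P = 1/(-264) = -1/264 ≈ -0.0037879)
F(D, k) = -1/264
1/F(X, -227) = 1/(-1/264) = -264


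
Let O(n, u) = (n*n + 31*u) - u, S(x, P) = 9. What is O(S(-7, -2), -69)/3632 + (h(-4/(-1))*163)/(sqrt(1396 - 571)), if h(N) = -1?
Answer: -1989/3632 - 163*sqrt(33)/165 ≈ -6.2226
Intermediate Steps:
O(n, u) = n**2 + 30*u (O(n, u) = (n**2 + 31*u) - u = n**2 + 30*u)
O(S(-7, -2), -69)/3632 + (h(-4/(-1))*163)/(sqrt(1396 - 571)) = (9**2 + 30*(-69))/3632 + (-1*163)/(sqrt(1396 - 571)) = (81 - 2070)*(1/3632) - 163*sqrt(33)/165 = -1989*1/3632 - 163*sqrt(33)/165 = -1989/3632 - 163*sqrt(33)/165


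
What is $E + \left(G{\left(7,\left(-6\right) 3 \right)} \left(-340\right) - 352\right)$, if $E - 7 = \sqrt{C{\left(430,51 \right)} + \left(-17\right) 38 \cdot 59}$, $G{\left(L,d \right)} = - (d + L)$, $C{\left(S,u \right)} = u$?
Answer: $-4085 + i \sqrt{38063} \approx -4085.0 + 195.1 i$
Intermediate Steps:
$G{\left(L,d \right)} = - L - d$ ($G{\left(L,d \right)} = - (L + d) = - L - d$)
$E = 7 + i \sqrt{38063}$ ($E = 7 + \sqrt{51 + \left(-17\right) 38 \cdot 59} = 7 + \sqrt{51 - 38114} = 7 + \sqrt{-38063} = 7 + i \sqrt{38063} \approx 7.0 + 195.1 i$)
$E + \left(G{\left(7,\left(-6\right) 3 \right)} \left(-340\right) - 352\right) = \left(7 + i \sqrt{38063}\right) + \left(\left(\left(-1\right) 7 - \left(-6\right) 3\right) \left(-340\right) - 352\right) = \left(7 + i \sqrt{38063}\right) + \left(\left(-7 - -18\right) \left(-340\right) - 352\right) = \left(7 + i \sqrt{38063}\right) + \left(\left(-7 + 18\right) \left(-340\right) - 352\right) = \left(7 + i \sqrt{38063}\right) + \left(11 \left(-340\right) - 352\right) = \left(7 + i \sqrt{38063}\right) - 4092 = -4085 + i \sqrt{38063}$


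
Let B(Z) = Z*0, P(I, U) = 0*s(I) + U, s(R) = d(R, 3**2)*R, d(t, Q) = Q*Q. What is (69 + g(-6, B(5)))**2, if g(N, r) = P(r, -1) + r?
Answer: 4624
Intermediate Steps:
d(t, Q) = Q**2
s(R) = 81*R (s(R) = (3**2)**2*R = 9**2*R = 81*R)
P(I, U) = U (P(I, U) = 0*(81*I) + U = 0 + U = U)
B(Z) = 0
g(N, r) = -1 + r
(69 + g(-6, B(5)))**2 = (69 + (-1 + 0))**2 = (69 - 1)**2 = 68**2 = 4624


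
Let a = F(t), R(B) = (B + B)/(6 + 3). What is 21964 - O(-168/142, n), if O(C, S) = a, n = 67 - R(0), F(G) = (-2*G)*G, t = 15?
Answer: 22414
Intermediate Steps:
R(B) = 2*B/9 (R(B) = (2*B)/9 = (2*B)*(1/9) = 2*B/9)
F(G) = -2*G**2
n = 67 (n = 67 - 2*0/9 = 67 - 1*0 = 67 + 0 = 67)
a = -450 (a = -2*15**2 = -2*225 = -450)
O(C, S) = -450
21964 - O(-168/142, n) = 21964 - 1*(-450) = 21964 + 450 = 22414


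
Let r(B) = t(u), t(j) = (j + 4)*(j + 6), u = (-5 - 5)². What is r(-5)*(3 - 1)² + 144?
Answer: 44240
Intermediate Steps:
u = 100 (u = (-10)² = 100)
t(j) = (4 + j)*(6 + j)
r(B) = 11024 (r(B) = 24 + 100² + 10*100 = 24 + 10000 + 1000 = 11024)
r(-5)*(3 - 1)² + 144 = 11024*(3 - 1)² + 144 = 11024*2² + 144 = 11024*4 + 144 = 44096 + 144 = 44240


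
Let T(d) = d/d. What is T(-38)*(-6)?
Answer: -6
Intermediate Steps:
T(d) = 1
T(-38)*(-6) = 1*(-6) = -6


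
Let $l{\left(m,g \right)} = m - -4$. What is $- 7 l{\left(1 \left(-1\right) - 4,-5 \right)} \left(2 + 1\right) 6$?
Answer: $126$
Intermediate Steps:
$l{\left(m,g \right)} = 4 + m$ ($l{\left(m,g \right)} = m + 4 = 4 + m$)
$- 7 l{\left(1 \left(-1\right) - 4,-5 \right)} \left(2 + 1\right) 6 = - 7 \left(4 + \left(1 \left(-1\right) - 4\right)\right) \left(2 + 1\right) 6 = - 7 \left(4 - 5\right) 3 \cdot 6 = - 7 \left(4 - 5\right) 18 = \left(-7\right) \left(-1\right) 18 = 7 \cdot 18 = 126$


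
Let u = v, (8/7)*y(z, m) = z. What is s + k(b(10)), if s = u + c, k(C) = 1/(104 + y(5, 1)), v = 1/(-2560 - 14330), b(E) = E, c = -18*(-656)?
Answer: 19212457477/1627070 ≈ 11808.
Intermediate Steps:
c = 11808
y(z, m) = 7*z/8
v = -1/16890 (v = 1/(-16890) = -1/16890 ≈ -5.9207e-5)
k(C) = 8/867 (k(C) = 1/(104 + (7/8)*5) = 1/(104 + 35/8) = 1/(867/8) = 8/867)
u = -1/16890 ≈ -5.9207e-5
s = 199437119/16890 (s = -1/16890 + 11808 = 199437119/16890 ≈ 11808.)
s + k(b(10)) = 199437119/16890 + 8/867 = 19212457477/1627070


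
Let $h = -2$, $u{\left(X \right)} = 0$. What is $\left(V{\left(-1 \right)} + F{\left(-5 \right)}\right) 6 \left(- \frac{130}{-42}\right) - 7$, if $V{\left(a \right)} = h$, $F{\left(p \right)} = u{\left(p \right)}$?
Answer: $- \frac{309}{7} \approx -44.143$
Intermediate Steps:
$F{\left(p \right)} = 0$
$V{\left(a \right)} = -2$
$\left(V{\left(-1 \right)} + F{\left(-5 \right)}\right) 6 \left(- \frac{130}{-42}\right) - 7 = \left(-2 + 0\right) 6 \left(- \frac{130}{-42}\right) - 7 = \left(-2\right) 6 \left(\left(-130\right) \left(- \frac{1}{42}\right)\right) - 7 = \left(-12\right) \frac{65}{21} - 7 = - \frac{260}{7} - 7 = - \frac{309}{7}$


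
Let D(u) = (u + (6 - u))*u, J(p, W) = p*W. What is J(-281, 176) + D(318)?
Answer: -47548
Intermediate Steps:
J(p, W) = W*p
D(u) = 6*u
J(-281, 176) + D(318) = 176*(-281) + 6*318 = -49456 + 1908 = -47548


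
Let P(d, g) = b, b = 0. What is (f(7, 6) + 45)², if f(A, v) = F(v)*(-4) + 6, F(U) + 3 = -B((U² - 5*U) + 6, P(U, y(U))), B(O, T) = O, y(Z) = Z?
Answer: 12321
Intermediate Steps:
P(d, g) = 0
F(U) = -9 - U² + 5*U (F(U) = -3 - ((U² - 5*U) + 6) = -3 - (6 + U² - 5*U) = -3 + (-6 - U² + 5*U) = -9 - U² + 5*U)
f(A, v) = 42 - 20*v + 4*v² (f(A, v) = (-9 - v² + 5*v)*(-4) + 6 = (36 - 20*v + 4*v²) + 6 = 42 - 20*v + 4*v²)
(f(7, 6) + 45)² = ((42 - 20*6 + 4*6²) + 45)² = ((42 - 120 + 4*36) + 45)² = ((42 - 120 + 144) + 45)² = (66 + 45)² = 111² = 12321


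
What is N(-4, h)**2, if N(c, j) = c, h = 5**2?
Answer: 16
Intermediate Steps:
h = 25
N(-4, h)**2 = (-4)**2 = 16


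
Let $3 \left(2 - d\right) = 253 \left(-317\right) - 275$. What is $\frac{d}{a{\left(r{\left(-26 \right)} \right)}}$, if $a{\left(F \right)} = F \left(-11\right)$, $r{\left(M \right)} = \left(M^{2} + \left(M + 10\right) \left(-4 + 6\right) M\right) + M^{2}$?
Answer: $- \frac{40241}{36036} \approx -1.1167$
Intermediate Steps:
$r{\left(M \right)} = 2 M^{2} + M \left(20 + 2 M\right)$ ($r{\left(M \right)} = \left(M^{2} + \left(10 + M\right) 2 M\right) + M^{2} = \left(M^{2} + \left(20 + 2 M\right) M\right) + M^{2} = \left(M^{2} + M \left(20 + 2 M\right)\right) + M^{2} = 2 M^{2} + M \left(20 + 2 M\right)$)
$a{\left(F \right)} = - 11 F$
$d = \frac{80482}{3}$ ($d = 2 - \frac{253 \left(-317\right) - 275}{3} = 2 - \frac{-80201 - 275}{3} = 2 - - \frac{80476}{3} = 2 + \frac{80476}{3} = \frac{80482}{3} \approx 26827.0$)
$\frac{d}{a{\left(r{\left(-26 \right)} \right)}} = \frac{80482}{3 \left(- 11 \cdot 4 \left(-26\right) \left(5 - 26\right)\right)} = \frac{80482}{3 \left(- 11 \cdot 4 \left(-26\right) \left(-21\right)\right)} = \frac{80482}{3 \left(\left(-11\right) 2184\right)} = \frac{80482}{3 \left(-24024\right)} = \frac{80482}{3} \left(- \frac{1}{24024}\right) = - \frac{40241}{36036}$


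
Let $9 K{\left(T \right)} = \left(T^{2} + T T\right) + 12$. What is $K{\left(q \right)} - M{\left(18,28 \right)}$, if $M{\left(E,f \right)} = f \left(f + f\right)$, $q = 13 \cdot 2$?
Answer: $- \frac{12748}{9} \approx -1416.4$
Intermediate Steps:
$q = 26$
$K{\left(T \right)} = \frac{4}{3} + \frac{2 T^{2}}{9}$ ($K{\left(T \right)} = \frac{\left(T^{2} + T T\right) + 12}{9} = \frac{\left(T^{2} + T^{2}\right) + 12}{9} = \frac{2 T^{2} + 12}{9} = \frac{12 + 2 T^{2}}{9} = \frac{4}{3} + \frac{2 T^{2}}{9}$)
$M{\left(E,f \right)} = 2 f^{2}$ ($M{\left(E,f \right)} = f 2 f = 2 f^{2}$)
$K{\left(q \right)} - M{\left(18,28 \right)} = \left(\frac{4}{3} + \frac{2 \cdot 26^{2}}{9}\right) - 2 \cdot 28^{2} = \left(\frac{4}{3} + \frac{2}{9} \cdot 676\right) - 2 \cdot 784 = \left(\frac{4}{3} + \frac{1352}{9}\right) - 1568 = \frac{1364}{9} - 1568 = - \frac{12748}{9}$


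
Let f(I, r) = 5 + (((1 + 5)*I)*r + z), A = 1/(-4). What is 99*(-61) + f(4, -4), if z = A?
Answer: -24521/4 ≈ -6130.3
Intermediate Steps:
A = -¼ ≈ -0.25000
z = -¼ ≈ -0.25000
f(I, r) = 19/4 + 6*I*r (f(I, r) = 5 + (((1 + 5)*I)*r - ¼) = 5 + ((6*I)*r - ¼) = 5 + (6*I*r - ¼) = 5 + (-¼ + 6*I*r) = 19/4 + 6*I*r)
99*(-61) + f(4, -4) = 99*(-61) + (19/4 + 6*4*(-4)) = -6039 + (19/4 - 96) = -6039 - 365/4 = -24521/4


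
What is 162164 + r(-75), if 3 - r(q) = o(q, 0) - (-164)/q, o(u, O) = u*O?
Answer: 12162689/75 ≈ 1.6217e+5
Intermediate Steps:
o(u, O) = O*u
r(q) = 3 - 164/q (r(q) = 3 - (0*q - (-164)/q) = 3 - (0 + 164/q) = 3 - 164/q)
162164 + r(-75) = 162164 + (3 - 164/(-75)) = 162164 + (3 - 164*(-1/75)) = 162164 + (3 + 164/75) = 162164 + 389/75 = 12162689/75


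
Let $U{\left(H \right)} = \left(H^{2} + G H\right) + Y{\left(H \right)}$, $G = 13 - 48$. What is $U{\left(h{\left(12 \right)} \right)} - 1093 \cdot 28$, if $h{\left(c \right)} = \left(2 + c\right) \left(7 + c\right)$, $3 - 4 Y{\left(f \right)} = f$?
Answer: $\frac{123105}{4} \approx 30776.0$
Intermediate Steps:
$Y{\left(f \right)} = \frac{3}{4} - \frac{f}{4}$
$G = -35$ ($G = 13 - 48 = -35$)
$U{\left(H \right)} = \frac{3}{4} + H^{2} - \frac{141 H}{4}$ ($U{\left(H \right)} = \left(H^{2} - 35 H\right) - \left(- \frac{3}{4} + \frac{H}{4}\right) = \frac{3}{4} + H^{2} - \frac{141 H}{4}$)
$U{\left(h{\left(12 \right)} \right)} - 1093 \cdot 28 = \left(\frac{3}{4} + \left(14 + 12^{2} + 9 \cdot 12\right)^{2} - \frac{141 \left(14 + 12^{2} + 9 \cdot 12\right)}{4}\right) - 1093 \cdot 28 = \left(\frac{3}{4} + \left(14 + 144 + 108\right)^{2} - \frac{141 \left(14 + 144 + 108\right)}{4}\right) - 30604 = \left(\frac{3}{4} + 266^{2} - \frac{18753}{2}\right) - 30604 = \left(\frac{3}{4} + 70756 - \frac{18753}{2}\right) - 30604 = \frac{245521}{4} - 30604 = \frac{123105}{4}$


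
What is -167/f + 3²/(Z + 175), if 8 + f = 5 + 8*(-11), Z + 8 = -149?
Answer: 425/182 ≈ 2.3352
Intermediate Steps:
Z = -157 (Z = -8 - 149 = -157)
f = -91 (f = -8 + (5 + 8*(-11)) = -8 + (5 - 88) = -8 - 83 = -91)
-167/f + 3²/(Z + 175) = -167/(-91) + 3²/(-157 + 175) = -167*(-1/91) + 9/18 = 167/91 + 9*(1/18) = 167/91 + ½ = 425/182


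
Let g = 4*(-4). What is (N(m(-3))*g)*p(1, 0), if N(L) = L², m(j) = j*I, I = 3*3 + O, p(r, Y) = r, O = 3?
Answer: -20736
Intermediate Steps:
I = 12 (I = 3*3 + 3 = 9 + 3 = 12)
m(j) = 12*j (m(j) = j*12 = 12*j)
g = -16
(N(m(-3))*g)*p(1, 0) = ((12*(-3))²*(-16))*1 = ((-36)²*(-16))*1 = (1296*(-16))*1 = -20736*1 = -20736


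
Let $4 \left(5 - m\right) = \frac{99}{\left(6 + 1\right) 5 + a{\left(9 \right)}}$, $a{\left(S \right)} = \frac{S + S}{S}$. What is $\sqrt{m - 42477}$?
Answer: $\frac{13 i \sqrt{1376215}}{74} \approx 206.09 i$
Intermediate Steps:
$a{\left(S \right)} = 2$ ($a{\left(S \right)} = \frac{2 S}{S} = 2$)
$m = \frac{641}{148}$ ($m = 5 - \frac{99 \frac{1}{\left(6 + 1\right) 5 + 2}}{4} = 5 - \frac{99 \frac{1}{7 \cdot 5 + 2}}{4} = 5 - \frac{99 \frac{1}{35 + 2}}{4} = 5 - \frac{99 \cdot \frac{1}{37}}{4} = 5 - \frac{99}{148} = \frac{641}{148} \approx 4.3311$)
$\sqrt{m - 42477} = \sqrt{\frac{641}{148} - 42477} = \sqrt{- \frac{6285955}{148}} = \frac{13 i \sqrt{1376215}}{74}$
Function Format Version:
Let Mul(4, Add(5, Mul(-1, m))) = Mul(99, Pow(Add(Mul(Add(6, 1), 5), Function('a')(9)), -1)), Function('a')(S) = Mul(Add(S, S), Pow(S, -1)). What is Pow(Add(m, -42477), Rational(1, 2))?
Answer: Mul(Rational(13, 74), I, Pow(1376215, Rational(1, 2))) ≈ Mul(206.09, I)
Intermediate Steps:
Function('a')(S) = 2 (Function('a')(S) = Mul(Mul(2, S), Pow(S, -1)) = 2)
m = Rational(641, 148) (m = Add(5, Mul(Rational(-1, 4), Mul(99, Pow(Add(Mul(Add(6, 1), 5), 2), -1)))) = Add(5, Mul(Rational(-1, 4), Mul(99, Pow(Add(Mul(7, 5), 2), -1)))) = Add(5, Mul(Rational(-1, 4), Mul(99, Pow(Add(35, 2), -1)))) = Add(5, Mul(Rational(-1, 4), Mul(99, Pow(37, -1)))) = Add(5, Mul(Rational(-1, 4), Mul(99, Rational(1, 37)))) = Add(5, Mul(Rational(-1, 4), Rational(99, 37))) = Add(5, Rational(-99, 148)) = Rational(641, 148) ≈ 4.3311)
Pow(Add(m, -42477), Rational(1, 2)) = Pow(Add(Rational(641, 148), -42477), Rational(1, 2)) = Pow(Rational(-6285955, 148), Rational(1, 2)) = Mul(Rational(13, 74), I, Pow(1376215, Rational(1, 2)))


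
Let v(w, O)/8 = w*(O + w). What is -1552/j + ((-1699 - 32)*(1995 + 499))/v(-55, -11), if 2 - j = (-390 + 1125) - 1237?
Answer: -46268657/304920 ≈ -151.74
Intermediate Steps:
j = 504 (j = 2 - ((-390 + 1125) - 1237) = 2 - (735 - 1237) = 2 - 1*(-502) = 2 + 502 = 504)
v(w, O) = 8*w*(O + w) (v(w, O) = 8*(w*(O + w)) = 8*w*(O + w))
-1552/j + ((-1699 - 32)*(1995 + 499))/v(-55, -11) = -1552/504 + ((-1699 - 32)*(1995 + 499))/((8*(-55)*(-11 - 55))) = -1552*1/504 + (-1731*2494)/((8*(-55)*(-66))) = -194/63 - 4317114/29040 = -194/63 - 4317114*1/29040 = -194/63 - 719519/4840 = -46268657/304920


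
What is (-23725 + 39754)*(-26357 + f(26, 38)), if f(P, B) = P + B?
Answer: -421450497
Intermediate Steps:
f(P, B) = B + P
(-23725 + 39754)*(-26357 + f(26, 38)) = (-23725 + 39754)*(-26357 + (38 + 26)) = 16029*(-26357 + 64) = 16029*(-26293) = -421450497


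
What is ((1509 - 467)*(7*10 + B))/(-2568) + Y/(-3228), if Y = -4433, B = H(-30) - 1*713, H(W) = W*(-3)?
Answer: 19494182/86349 ≈ 225.76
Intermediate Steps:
H(W) = -3*W
B = -623 (B = -3*(-30) - 1*713 = 90 - 713 = -623)
((1509 - 467)*(7*10 + B))/(-2568) + Y/(-3228) = ((1509 - 467)*(7*10 - 623))/(-2568) - 4433/(-3228) = (1042*(70 - 623))*(-1/2568) - 4433*(-1/3228) = (1042*(-553))*(-1/2568) + 4433/3228 = -576226*(-1/2568) + 4433/3228 = 288113/1284 + 4433/3228 = 19494182/86349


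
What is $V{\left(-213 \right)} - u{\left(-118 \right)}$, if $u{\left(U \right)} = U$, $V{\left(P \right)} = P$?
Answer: $-95$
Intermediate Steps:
$V{\left(-213 \right)} - u{\left(-118 \right)} = -213 - -118 = -213 + 118 = -95$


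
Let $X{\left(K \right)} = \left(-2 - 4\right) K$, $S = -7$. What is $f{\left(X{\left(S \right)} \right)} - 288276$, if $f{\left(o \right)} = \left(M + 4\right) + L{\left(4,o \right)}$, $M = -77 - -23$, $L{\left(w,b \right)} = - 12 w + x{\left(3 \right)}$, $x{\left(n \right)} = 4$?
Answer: $-288370$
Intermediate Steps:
$L{\left(w,b \right)} = 4 - 12 w$ ($L{\left(w,b \right)} = - 12 w + 4 = 4 - 12 w$)
$X{\left(K \right)} = - 6 K$
$M = -54$ ($M = -77 + 23 = -54$)
$f{\left(o \right)} = -94$ ($f{\left(o \right)} = \left(-54 + 4\right) + \left(4 - 48\right) = -50 + \left(4 - 48\right) = -50 - 44 = -94$)
$f{\left(X{\left(S \right)} \right)} - 288276 = -94 - 288276 = -288370$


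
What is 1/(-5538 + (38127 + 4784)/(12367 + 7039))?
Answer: -19406/107427517 ≈ -0.00018064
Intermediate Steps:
1/(-5538 + (38127 + 4784)/(12367 + 7039)) = 1/(-5538 + 42911/19406) = 1/(-107427517/19406) = -19406/107427517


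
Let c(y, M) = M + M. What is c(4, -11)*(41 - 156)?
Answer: 2530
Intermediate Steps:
c(y, M) = 2*M
c(4, -11)*(41 - 156) = (2*(-11))*(41 - 156) = -22*(-115) = 2530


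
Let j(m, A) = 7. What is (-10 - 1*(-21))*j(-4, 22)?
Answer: 77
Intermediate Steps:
(-10 - 1*(-21))*j(-4, 22) = (-10 - 1*(-21))*7 = (-10 + 21)*7 = 11*7 = 77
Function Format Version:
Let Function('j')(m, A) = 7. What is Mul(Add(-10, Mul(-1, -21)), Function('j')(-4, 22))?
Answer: 77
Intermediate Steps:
Mul(Add(-10, Mul(-1, -21)), Function('j')(-4, 22)) = Mul(Add(-10, Mul(-1, -21)), 7) = Mul(Add(-10, 21), 7) = Mul(11, 7) = 77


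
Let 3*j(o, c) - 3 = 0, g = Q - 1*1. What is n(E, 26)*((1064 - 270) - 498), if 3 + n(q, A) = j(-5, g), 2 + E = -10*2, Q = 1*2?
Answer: -592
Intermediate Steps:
Q = 2
E = -22 (E = -2 - 10*2 = -2 - 20 = -22)
g = 1 (g = 2 - 1*1 = 2 - 1 = 1)
j(o, c) = 1 (j(o, c) = 1 + (⅓)*0 = 1 + 0 = 1)
n(q, A) = -2 (n(q, A) = -3 + 1 = -2)
n(E, 26)*((1064 - 270) - 498) = -2*((1064 - 270) - 498) = -2*(794 - 498) = -2*296 = -592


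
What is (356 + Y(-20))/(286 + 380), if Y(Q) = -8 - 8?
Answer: 170/333 ≈ 0.51051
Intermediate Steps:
Y(Q) = -16
(356 + Y(-20))/(286 + 380) = (356 - 16)/(286 + 380) = 340/666 = 340*(1/666) = 170/333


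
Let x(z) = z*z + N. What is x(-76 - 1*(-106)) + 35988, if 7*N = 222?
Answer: 258438/7 ≈ 36920.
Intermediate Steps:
N = 222/7 (N = (⅐)*222 = 222/7 ≈ 31.714)
x(z) = 222/7 + z² (x(z) = z*z + 222/7 = z² + 222/7 = 222/7 + z²)
x(-76 - 1*(-106)) + 35988 = (222/7 + (-76 - 1*(-106))²) + 35988 = (222/7 + (-76 + 106)²) + 35988 = (222/7 + 30²) + 35988 = (222/7 + 900) + 35988 = 6522/7 + 35988 = 258438/7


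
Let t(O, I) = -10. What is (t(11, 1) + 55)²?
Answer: 2025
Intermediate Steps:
(t(11, 1) + 55)² = (-10 + 55)² = 45² = 2025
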